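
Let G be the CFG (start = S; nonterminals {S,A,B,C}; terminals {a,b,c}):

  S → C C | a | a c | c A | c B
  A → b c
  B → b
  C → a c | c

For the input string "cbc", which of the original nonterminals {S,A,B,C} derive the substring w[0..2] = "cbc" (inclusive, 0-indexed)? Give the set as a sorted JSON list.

Convert to CNF:
  S -> C C | T1 A | T1 B | T2 T1 | a
  A -> T0 T1
  B -> b
  C -> T2 T1 | c
  T0 -> b
  T1 -> c
  T2 -> a

CYK fill — only the sub-triangle for w[0..2]:
  [0..0]={C,T1}  "c"  orig:{C}
  [1..1]={B,T0}  "b"  orig:{B}
  [2..2]={C,T1}  "c"  orig:{C}
  [0..1]={S}  "cb"
  [1..2]={A}  "bc"
  [0..2]={S}  "cbc"

Original NTs in T[0,2] deriving "cbc": ["S"]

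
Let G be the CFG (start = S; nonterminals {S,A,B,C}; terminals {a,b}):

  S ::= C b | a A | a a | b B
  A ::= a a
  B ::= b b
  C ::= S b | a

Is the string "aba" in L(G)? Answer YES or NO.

Convert to CNF:
  S -> C T1 | T0 A | T0 T0 | T1 B
  A -> T0 T0
  B -> T1 T1
  C -> S T1 | a
  T0 -> a
  T1 -> b

Fill CYK table bottom-up:
  cell(0,0) a: {C,T0}  orig:{C}
  cell(1,1) b: {T1}  orig:{}
  cell(2,2) a: {C,T0}  orig:{C}
  cell(0,1) ab: {S}
  cell(1,2) ba: ∅
  cell(0,2) aba: ∅

S ∉ T[0,2] ⇒ NO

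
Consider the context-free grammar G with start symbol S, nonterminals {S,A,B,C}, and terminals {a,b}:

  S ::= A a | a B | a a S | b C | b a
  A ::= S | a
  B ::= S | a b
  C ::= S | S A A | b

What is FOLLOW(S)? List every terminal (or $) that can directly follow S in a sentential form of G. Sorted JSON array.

FIRST sets, iterate to fixpoint:
round 1:
  A via A→a: +{a}
  B via B→a b: +{a}
  C via C→b: +{b}
  S via S→A a: +{a}
  S via S→b C: +{b}
  S: {a,b}  A: {a}  B: {a}  C: {b}
round 2:
  A via A→S: +{b}
  B via B→S: +{b}
  C via C→S: +{a}
  S: {a,b}  A: {a,b}  B: {a,b}  C: {a,b}
round 3: (no change)
  S: {a,b}  A: {a,b}  B: {a,b}  C: {a,b}

FOLLOW sets:
FOLLOW(S) := {$}
[1]
  C→S A A: FOLLOW(S) ⊇ FIRST(A) = {a,b}; new: +{a,b}
  C→S A A: FOLLOW(A) ⊇ FIRST(A) = {a,b}; new: +{a,b}
  S→a B: FOLLOW(B) ⊇ FOLLOW(S) ⊇ {$,a,b}; new: +{$,a,b}
  S→b C: FOLLOW(C) ⊇ FOLLOW(S) ⊇ {$,a,b}; new: +{$,a,b}
  FOLLOW(S)={$,a,b}  FOLLOW(A)={a,b}  FOLLOW(B)={$,a,b}  FOLLOW(C)={$,a,b}
[2]
  C→S A A: FOLLOW(A) ⊇ FOLLOW(C) ⊇ {$,a,b}; new: +{$}
  FOLLOW(S)={$,a,b}  FOLLOW(A)={$,a,b}  FOLLOW(B)={$,a,b}  FOLLOW(C)={$,a,b}
[3] (no change)
  FOLLOW(S)={$,a,b}  FOLLOW(A)={$,a,b}  FOLLOW(B)={$,a,b}  FOLLOW(C)={$,a,b}

FOLLOW(S) = ["$", "a", "b"]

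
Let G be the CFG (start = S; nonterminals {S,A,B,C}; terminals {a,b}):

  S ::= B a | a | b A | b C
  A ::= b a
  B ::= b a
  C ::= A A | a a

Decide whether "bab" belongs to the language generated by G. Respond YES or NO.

Convert to CNF:
  S -> B T1 | T0 A | T0 C | a
  A -> T0 T1
  B -> T0 T1
  C -> A A | T1 T1
  T0 -> b
  T1 -> a

Fill CYK table bottom-up:
  T[0,0] 'b' = {T0}  orig:{}
  T[1,1] 'a' = {S,T1}  orig:{S}
  T[2,2] 'b' = {T0}  orig:{}
  T[0,1] 'ba' = {A,B}
  T[1,2] 'ab' = ∅
  T[0,2] 'bab' = ∅

S ∉ T[0,2] ⇒ NO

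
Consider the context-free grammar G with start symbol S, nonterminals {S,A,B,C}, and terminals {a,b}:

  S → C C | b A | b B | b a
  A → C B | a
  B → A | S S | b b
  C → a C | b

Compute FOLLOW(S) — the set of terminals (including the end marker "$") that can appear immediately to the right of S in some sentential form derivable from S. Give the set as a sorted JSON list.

Compute FIRST by fixpoint:
pass 1:
  A via A→a: +{a}
  B via B→A: +{a}
  B via B→b b: +{b}
  C via C→a C: +{a}
  C via C→b: +{b}
  S via S→C C: +{a,b}
  FIRST[S]={a,b}  FIRST[A]={a}  FIRST[B]={a,b}  FIRST[C]={a,b}
pass 2:
  A via A→C B: +{b}
  FIRST[S]={a,b}  FIRST[A]={a,b}  FIRST[B]={a,b}  FIRST[C]={a,b}
pass 3: (no change)
  FIRST[S]={a,b}  FIRST[A]={a,b}  FIRST[B]={a,b}  FIRST[C]={a,b}

FOLLOW iteration:
FOLLOW(S) := {$}
round 1:
  A→C B: FOLLOW(C) ⊇ FIRST(B) = {a,b}; new: +{a,b}
  B→S S: FOLLOW(S) ⊇ FIRST(S) = {a,b}; new: +{a,b}
  S→C C: FOLLOW(C) ⊇ FOLLOW(S) ⊇ {$,a,b}; new: +{$}
  S→b A: FOLLOW(A) ⊇ FOLLOW(S) ⊇ {$,a,b}; new: +{$,a,b}
  S→b B: FOLLOW(B) ⊇ FOLLOW(S) ⊇ {$,a,b}; new: +{$,a,b}
  FOLLOW(S)={$,a,b}  FOLLOW(A)={$,a,b}  FOLLOW(B)={$,a,b}  FOLLOW(C)={$,a,b}
round 2: done
  FOLLOW(S)={$,a,b}  FOLLOW(A)={$,a,b}  FOLLOW(B)={$,a,b}  FOLLOW(C)={$,a,b}

FOLLOW(S) = ["$", "a", "b"]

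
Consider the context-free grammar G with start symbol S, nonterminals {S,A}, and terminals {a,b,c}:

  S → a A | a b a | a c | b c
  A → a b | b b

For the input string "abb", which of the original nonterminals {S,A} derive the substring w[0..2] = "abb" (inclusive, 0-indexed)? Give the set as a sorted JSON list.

Convert to CNF:
  S -> T0 A | T0 T2 | T0 X3 | T1 T2
  A -> T0 T1 | T1 T1
  T0 -> a
  T1 -> b
  T2 -> c
  X3 -> T1 T0

CYK table (by increasing span) (cells [i..j] with 0 ≤ i ≤ j ≤ 2 only):
  [0..0]={T0}  "a"  orig:{}
  [1..1]={T1}  "b"  orig:{}
  [2..2]={T1}  "b"  orig:{}
  [0..1]={A}  "ab"
  [1..2]={A}  "bb"
  [0..2]={S}  "abb"

Original NTs in T[0,2] deriving "abb": ["S"]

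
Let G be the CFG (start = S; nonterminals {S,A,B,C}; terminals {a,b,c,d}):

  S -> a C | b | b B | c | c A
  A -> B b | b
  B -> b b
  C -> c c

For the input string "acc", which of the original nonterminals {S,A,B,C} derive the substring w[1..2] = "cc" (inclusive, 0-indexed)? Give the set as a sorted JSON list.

Convert to CNF:
  S -> T0 B | T1 A | T2 C | b | c
  A -> B T0 | b
  B -> T0 T0
  C -> T1 T1
  T0 -> b
  T1 -> c
  T2 -> a

Fill CYK table bottom-up, restricted to cells inside w[1..2]:
  cell(1,1) c: {S,T1}  orig:{S}
  cell(2,2) c: {S,T1}  orig:{S}
  cell(1,2) cc: {C}

Original NTs in T[1,2] deriving "cc": ["C"]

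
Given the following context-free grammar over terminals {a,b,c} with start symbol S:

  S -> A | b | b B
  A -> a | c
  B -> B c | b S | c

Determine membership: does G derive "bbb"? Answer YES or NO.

CNF form of G:
  S -> T1 B | a | b | c
  A -> a | c
  B -> B T0 | T1 S | c
  T0 -> c
  T1 -> b

CYK table (by increasing span):
  T[0,0] 'b' = {S,T1}  orig:{S}
  T[1,1] 'b' = {S,T1}  orig:{S}
  T[2,2] 'b' = {S,T1}  orig:{S}
  T[0,1] 'bb' = {B}
  T[1,2] 'bb' = {B}
  T[0,2] 'bbb' = {S}

S ∈ T[0,2] ⇒ YES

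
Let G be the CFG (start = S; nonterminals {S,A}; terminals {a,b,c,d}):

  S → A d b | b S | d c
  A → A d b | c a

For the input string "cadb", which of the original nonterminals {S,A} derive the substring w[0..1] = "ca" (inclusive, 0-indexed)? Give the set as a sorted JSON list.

Convert to CNF:
  S -> A X5 | T0 T2 | T1 S
  A -> A X4 | T2 T3
  T0 -> d
  T1 -> b
  T2 -> c
  T3 -> a
  X4 -> T0 T1
  X5 -> T0 T1

Fill CYK table bottom-up (cells [i..j] with 0 ≤ i ≤ j ≤ 1 only):
  T[0,0] 'c' = {T2}  orig:{}
  T[1,1] 'a' = {T3}  orig:{}
  T[0,1] 'ca' = {A}

Original NTs in T[0,1] deriving "ca": ["A"]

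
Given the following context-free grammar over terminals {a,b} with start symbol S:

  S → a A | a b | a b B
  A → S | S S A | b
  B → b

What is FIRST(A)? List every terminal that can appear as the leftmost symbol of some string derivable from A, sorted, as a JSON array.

FIRST iteration:
pass 1:
  A via A→b: +{b}
  B via B→b: +{b}
  S via S→a A: +{a}
  FIRST(S)={a}  FIRST(A)={b}  FIRST(B)={b}
pass 2:
  A via A→S: +{a}
  FIRST(S)={a}  FIRST(A)={a,b}  FIRST(B)={b}
pass 3: done
  FIRST(S)={a}  FIRST(A)={a,b}  FIRST(B)={b}

FIRST(A) = ["a", "b"]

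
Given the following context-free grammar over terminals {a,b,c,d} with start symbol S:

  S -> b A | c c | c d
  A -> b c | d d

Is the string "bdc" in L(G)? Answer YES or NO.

CNF form of G:
  S -> T0 A | T1 T1 | T1 T2
  A -> T0 T1 | T2 T2
  T0 -> b
  T1 -> c
  T2 -> d

CYK fill:
  [0..0]={T0}  "b"  orig:{}
  [1..1]={T2}  "d"  orig:{}
  [2..2]={T1}  "c"  orig:{}
  [0..1]=∅  "bd"
  [1..2]=∅  "dc"
  [0..2]=∅  "bdc"

S ∉ T[0,2] ⇒ NO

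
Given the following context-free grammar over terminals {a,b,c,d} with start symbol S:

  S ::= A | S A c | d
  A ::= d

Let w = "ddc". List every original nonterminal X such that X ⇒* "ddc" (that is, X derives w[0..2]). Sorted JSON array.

Convert to CNF:
  S -> S X1 | d
  A -> d
  T0 -> c
  X1 -> A T0

CYK fill, restricted to cells inside w[0..2]:
  T[0,0] 'd' = {A,S}
  T[1,1] 'd' = {A,S}
  T[2,2] 'c' = {T0}  orig:{}
  T[0,1] 'dd' = ∅
  T[1,2] 'dc' = {X1}  orig:{}
  T[0,2] 'ddc' = {S}

Original NTs in T[0,2] deriving "ddc": ["S"]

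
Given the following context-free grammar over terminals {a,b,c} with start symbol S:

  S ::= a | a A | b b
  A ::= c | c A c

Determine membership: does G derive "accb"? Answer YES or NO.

CNF form of G:
  S -> T1 A | T2 T2 | a
  A -> T0 X3 | c
  T0 -> c
  T1 -> a
  T2 -> b
  X3 -> A T0

Fill CYK table bottom-up:
  T[0,0] 'a' = {S,T1}  orig:{S}
  T[1,1] 'c' = {A,T0}  orig:{A}
  T[2,2] 'c' = {A,T0}  orig:{A}
  T[3,3] 'b' = {T2}  orig:{}
  T[0,1] 'ac' = {S}
  T[1,2] 'cc' = {X3}  orig:{}
  T[2,3] 'cb' = ∅
  T[0,2] 'acc' = ∅
  T[1,3] 'ccb' = ∅
  T[0,3] 'accb' = ∅

S ∉ T[0,3] ⇒ NO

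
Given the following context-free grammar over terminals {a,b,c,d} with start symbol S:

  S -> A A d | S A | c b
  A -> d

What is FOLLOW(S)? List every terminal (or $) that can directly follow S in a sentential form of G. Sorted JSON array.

FIRST sets, iterate to fixpoint:
[1]
  A via A→d: +{d}
  S via S→A A d: +{d}
  S via S→c b: +{c}
  S: {c,d}  A: {d}
[2] (stable)
  S: {c,d}  A: {d}

FOLLOW sets:
initialize: $ ∈ FOLLOW(S)
[1]
  S→A A d: FOLLOW(A) ⊇ FIRST(A) = {d}; new: +{d}
  S→S A: FOLLOW(S) ⊇ FIRST(A) = {d}; new: +{d}
  S→S A: FOLLOW(A) ⊇ FOLLOW(S) ⊇ {$,d}; new: +{$}
  S: {$,d}  A: {$,d}
[2] (no change)
  S: {$,d}  A: {$,d}

FOLLOW(S) = ["$", "d"]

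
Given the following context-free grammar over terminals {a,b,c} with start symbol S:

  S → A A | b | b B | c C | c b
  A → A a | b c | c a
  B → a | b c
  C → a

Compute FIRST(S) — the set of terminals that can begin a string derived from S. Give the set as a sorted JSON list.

FIRST sets, iterate to fixpoint:
iter 1:
  A via A→b c: +{b}
  A via A→c a: +{c}
  B via B→a: +{a}
  B via B→b c: +{b}
  C via C→a: +{a}
  S via S→A A: +{b,c}
  FIRST[S]={b,c}  FIRST[A]={b,c}  FIRST[B]={a,b}  FIRST[C]={a}
iter 2: — fixpoint
  FIRST[S]={b,c}  FIRST[A]={b,c}  FIRST[B]={a,b}  FIRST[C]={a}

FIRST(S) = ["b", "c"]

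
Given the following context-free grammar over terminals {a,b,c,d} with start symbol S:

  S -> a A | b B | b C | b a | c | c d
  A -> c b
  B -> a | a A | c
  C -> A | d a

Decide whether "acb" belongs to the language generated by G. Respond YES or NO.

Convert to CNF:
  S -> T0 T3 | T1 B | T1 C | T1 T2 | T2 A | c
  A -> T0 T1
  B -> T2 A | a | c
  C -> T0 T1 | T3 T2
  T0 -> c
  T1 -> b
  T2 -> a
  T3 -> d

Fill CYK table bottom-up:
  cell(0,0) a: {B,T2}  orig:{B}
  cell(1,1) c: {B,S,T0}  orig:{B,S}
  cell(2,2) b: {T1}  orig:{}
  cell(0,1) ac: ∅
  cell(1,2) cb: {A,C}
  cell(0,2) acb: {B,S}

S ∈ T[0,2] ⇒ YES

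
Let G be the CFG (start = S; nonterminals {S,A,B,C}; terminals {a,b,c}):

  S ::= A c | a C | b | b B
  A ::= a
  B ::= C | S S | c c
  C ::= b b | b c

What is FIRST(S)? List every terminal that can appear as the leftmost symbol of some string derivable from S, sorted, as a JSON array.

FIRST sets, iterate to fixpoint:
round 1:
  A via A→a: +{a}
  B via B→c c: +{c}
  C via C→b b: +{b}
  S via S→A c: +{a}
  S via S→b: +{b}
  S: {a,b}  A: {a}  B: {c}  C: {b}
round 2:
  B via B→C: +{b}
  B via B→S S: +{a}
  S: {a,b}  A: {a}  B: {a,b,c}  C: {b}
round 3: — fixpoint
  S: {a,b}  A: {a}  B: {a,b,c}  C: {b}

FIRST(S) = ["a", "b"]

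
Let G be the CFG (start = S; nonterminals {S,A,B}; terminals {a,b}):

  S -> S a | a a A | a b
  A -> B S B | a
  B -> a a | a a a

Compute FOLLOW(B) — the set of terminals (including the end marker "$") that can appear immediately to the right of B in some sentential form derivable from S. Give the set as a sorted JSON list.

FIRST sets, iterate to fixpoint:
round 1:
  A via A→a: +{a}
  B via B→a a: +{a}
  S via S→a a A: +{a}
  FIRST[S]={a}  FIRST[A]={a}  FIRST[B]={a}
round 2: done
  FIRST[S]={a}  FIRST[A]={a}  FIRST[B]={a}

FOLLOW iteration:
initialize: $ ∈ FOLLOW(S)
round 1:
  A→B S B: FOLLOW(B) ⊇ FIRST(S) = {a}; new: +{a}
  A→B S B: FOLLOW(S) ⊇ FIRST(B) = {a}; new: +{a}
  S→a a A: FOLLOW(A) ⊇ FOLLOW(S) ⊇ {$,a}; new: +{$,a}
  S: {$,a}  A: {$,a}  B: {a}
round 2:
  A→B S B: FOLLOW(B) ⊇ FOLLOW(A) ⊇ {$,a}; new: +{$}
  S: {$,a}  A: {$,a}  B: {$,a}
round 3: (no change)
  S: {$,a}  A: {$,a}  B: {$,a}

FOLLOW(B) = ["$", "a"]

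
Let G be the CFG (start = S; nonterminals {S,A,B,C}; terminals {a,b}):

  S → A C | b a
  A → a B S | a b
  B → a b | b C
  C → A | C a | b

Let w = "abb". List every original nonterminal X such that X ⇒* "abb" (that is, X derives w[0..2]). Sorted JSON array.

CNF form of G:
  S -> A C | T1 T0
  A -> T0 T1 | T0 X2
  B -> T0 T1 | T1 C
  C -> C T0 | T0 T1 | T0 X3 | b
  T0 -> a
  T1 -> b
  X2 -> B S
  X3 -> B S

CYK fill, restricted to cells inside w[0..2]:
  cell(0,0) a: {T0}  orig:{}
  cell(1,1) b: {C,T1}  orig:{C}
  cell(2,2) b: {C,T1}  orig:{C}
  cell(0,1) ab: {A,B,C}
  cell(1,2) bb: {B}
  cell(0,2) abb: {S}

Original NTs in T[0,2] deriving "abb": ["S"]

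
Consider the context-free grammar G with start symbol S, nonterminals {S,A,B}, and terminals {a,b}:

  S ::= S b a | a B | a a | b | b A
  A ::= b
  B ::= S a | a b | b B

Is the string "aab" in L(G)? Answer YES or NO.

CNF form of G:
  S -> S X2 | T0 B | T0 T0 | T1 A | b
  A -> b
  B -> S T0 | T0 T1 | T1 B
  T0 -> a
  T1 -> b
  X2 -> T1 T0

CYK table (by increasing span):
  cell(0,0) a: {T0}  orig:{}
  cell(1,1) a: {T0}  orig:{}
  cell(2,2) b: {A,S,T1}  orig:{A,S}
  cell(0,1) aa: {S}
  cell(1,2) ab: {B}
  cell(0,2) aab: {S}

S ∈ T[0,2] ⇒ YES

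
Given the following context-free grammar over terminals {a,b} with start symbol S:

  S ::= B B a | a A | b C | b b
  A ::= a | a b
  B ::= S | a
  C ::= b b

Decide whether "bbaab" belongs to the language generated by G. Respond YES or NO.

CNF form of G:
  S -> B X3 | T0 A | T1 C | T1 T1
  A -> T0 T1 | a
  B -> B X2 | T0 A | T1 C | T1 T1 | a
  C -> T1 T1
  T0 -> a
  T1 -> b
  X2 -> B T0
  X3 -> B T0

Fill CYK table bottom-up:
  cell(0,0) b: {T1}  orig:{}
  cell(1,1) b: {T1}  orig:{}
  cell(2,2) a: {A,B,T0}  orig:{A,B}
  cell(3,3) a: {A,B,T0}  orig:{A,B}
  cell(4,4) b: {T1}  orig:{}
  cell(0,1) bb: {B,C,S}
  cell(1,2) ba: ∅
  cell(2,3) aa: {B,S,X2,X3}  orig:{B,S}
  cell(3,4) ab: {A}
  cell(0,2) bba: {X2,X3}  orig:{}
  cell(1,3) baa: ∅
  cell(2,4) aab: {B,S}
  cell(0,3) bbaa: {B,S}
  cell(1,4) baab: ∅
  cell(0,4) bbaab: ∅

S ∉ T[0,4] ⇒ NO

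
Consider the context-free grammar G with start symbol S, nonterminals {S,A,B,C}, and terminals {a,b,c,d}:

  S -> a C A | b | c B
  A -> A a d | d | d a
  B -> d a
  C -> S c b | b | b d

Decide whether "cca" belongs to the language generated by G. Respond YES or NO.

CNF form of G:
  S -> T0 X6 | T2 B | b
  A -> A X4 | T1 T0 | d
  B -> T1 T0
  C -> S X5 | T3 T1 | b
  T0 -> a
  T1 -> d
  T2 -> c
  T3 -> b
  X4 -> T0 T1
  X5 -> T2 T3
  X6 -> C A

CYK table (by increasing span):
  cell(0,0) c: {T2}  orig:{}
  cell(1,1) c: {T2}  orig:{}
  cell(2,2) a: {T0}  orig:{}
  cell(0,1) cc: ∅
  cell(1,2) ca: ∅
  cell(0,2) cca: ∅

S ∉ T[0,2] ⇒ NO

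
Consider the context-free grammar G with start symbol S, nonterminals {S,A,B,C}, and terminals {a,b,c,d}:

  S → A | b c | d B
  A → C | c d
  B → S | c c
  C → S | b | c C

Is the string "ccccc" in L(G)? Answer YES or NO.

Convert to CNF:
  S -> T0 T1 | T1 C | T1 T2 | T2 B | b
  A -> T0 T1 | T1 C | T1 T2 | T2 B | b
  B -> T0 T1 | T1 C | T1 T1 | T1 T2 | T2 B | b
  C -> T0 T1 | T1 C | T1 T2 | T2 B | b
  T0 -> b
  T1 -> c
  T2 -> d

CYK fill:
  [0..0]={T1}  "c"  orig:{}
  [1..1]={T1}  "c"  orig:{}
  [2..2]={T1}  "c"  orig:{}
  [3..3]={T1}  "c"  orig:{}
  [4..4]={T1}  "c"  orig:{}
  [0..1]={B}  "cc"
  [1..2]={B}  "cc"
  [2..3]={B}  "cc"
  [3..4]={B}  "cc"
  [0..2]=∅  "ccc"
  [1..3]=∅  "ccc"
  [2..4]=∅  "ccc"
  [0..3]=∅  "cccc"
  [1..4]=∅  "cccc"
  [0..4]=∅  "ccccc"

S ∉ T[0,4] ⇒ NO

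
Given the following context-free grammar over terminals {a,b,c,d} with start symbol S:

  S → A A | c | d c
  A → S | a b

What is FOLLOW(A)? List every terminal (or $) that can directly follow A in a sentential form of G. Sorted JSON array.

FIRST iteration:
pass 1:
  A via A→a b: +{a}
  S via S→A A: +{a}
  S via S→c: +{c}
  S via S→d c: +{d}
  S: {a,c,d}  A: {a}
pass 2:
  A via A→S: +{c,d}
  S: {a,c,d}  A: {a,c,d}
pass 3: (no change)
  S: {a,c,d}  A: {a,c,d}

FOLLOW iteration:
FOLLOW(S) := {$}
round 1:
  S→A A: FOLLOW(A) ⊇ FIRST(A) = {a,c,d}; new: +{a,c,d}
  S→A A: FOLLOW(A) ⊇ FOLLOW(S) ⊇ {$}; new: +{$}
  S: {$}  A: {$,a,c,d}
round 2:
  A→S: FOLLOW(S) ⊇ FOLLOW(A) ⊇ {$,a,c,d}; new: +{a,c,d}
  S: {$,a,c,d}  A: {$,a,c,d}
round 3: — fixpoint
  S: {$,a,c,d}  A: {$,a,c,d}

FOLLOW(A) = ["$", "a", "c", "d"]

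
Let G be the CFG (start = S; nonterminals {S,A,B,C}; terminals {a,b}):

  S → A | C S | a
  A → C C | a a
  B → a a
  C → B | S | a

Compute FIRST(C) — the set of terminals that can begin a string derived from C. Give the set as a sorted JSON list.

Compute FIRST by fixpoint:
pass 1:
  A via A→a a: +{a}
  B via B→a a: +{a}
  C via C→B: +{a}
  S via S→A: +{a}
  FIRST[S]={a}  FIRST[A]={a}  FIRST[B]={a}  FIRST[C]={a}
pass 2: (no change)
  FIRST[S]={a}  FIRST[A]={a}  FIRST[B]={a}  FIRST[C]={a}

FIRST(C) = ["a"]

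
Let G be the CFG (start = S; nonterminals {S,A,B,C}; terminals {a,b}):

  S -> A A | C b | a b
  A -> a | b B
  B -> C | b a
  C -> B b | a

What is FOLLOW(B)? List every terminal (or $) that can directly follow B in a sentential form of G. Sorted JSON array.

FIRST iteration:
[1]
  A via A→a: +{a}
  A via A→b B: +{b}
  B via B→b a: +{b}
  C via C→B b: +{b}
  C via C→a: +{a}
  S via S→A A: +{a,b}
  S: {a,b}  A: {a,b}  B: {b}  C: {a,b}
[2]
  B via B→C: +{a}
  S: {a,b}  A: {a,b}  B: {a,b}  C: {a,b}
[3] done
  S: {a,b}  A: {a,b}  B: {a,b}  C: {a,b}

FOLLOW sets:
seed FOLLOW(S) with $
pass 1:
  C→B b: FOLLOW(B) ⊇ FIRST(b) = {b}; new: +{b}
  S→A A: FOLLOW(A) ⊇ FIRST(A) = {a,b}; new: +{a,b}
  S→A A: FOLLOW(A) ⊇ FOLLOW(S) ⊇ {$}; new: +{$}
  S→C b: FOLLOW(C) ⊇ FIRST(b) = {b}; new: +{b}
  FOLLOW[S]={$}  FOLLOW[A]={$,a,b}  FOLLOW[B]={b}  FOLLOW[C]={b}
pass 2:
  A→b B: FOLLOW(B) ⊇ FOLLOW(A) ⊇ {$,a,b}; new: +{$,a}
  B→C: FOLLOW(C) ⊇ FOLLOW(B) ⊇ {$,a,b}; new: +{$,a}
  FOLLOW[S]={$}  FOLLOW[A]={$,a,b}  FOLLOW[B]={$,a,b}  FOLLOW[C]={$,a,b}
pass 3: (no change)
  FOLLOW[S]={$}  FOLLOW[A]={$,a,b}  FOLLOW[B]={$,a,b}  FOLLOW[C]={$,a,b}

FOLLOW(B) = ["$", "a", "b"]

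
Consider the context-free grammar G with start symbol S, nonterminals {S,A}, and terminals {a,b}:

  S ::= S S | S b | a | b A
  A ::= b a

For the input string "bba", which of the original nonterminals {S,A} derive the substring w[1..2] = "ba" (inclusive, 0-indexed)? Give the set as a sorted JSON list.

Convert to CNF:
  S -> S S | S T0 | T0 A | a
  A -> T0 T1
  T0 -> b
  T1 -> a

CYK fill (cells [i..j] with 1 ≤ i ≤ j ≤ 2 only):
  T[1,1] 'b' = {T0}  orig:{}
  T[2,2] 'a' = {S,T1}  orig:{S}
  T[1,2] 'ba' = {A}

Original NTs in T[1,2] deriving "ba": ["A"]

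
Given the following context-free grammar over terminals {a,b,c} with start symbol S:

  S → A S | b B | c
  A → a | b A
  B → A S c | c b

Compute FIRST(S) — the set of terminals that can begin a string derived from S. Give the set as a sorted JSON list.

Compute FIRST by fixpoint:
[1]
  A via A→a: +{a}
  A via A→b A: +{b}
  B via B→A S c: +{a,b}
  B via B→c b: +{c}
  S via S→A S: +{a,b}
  S via S→c: +{c}
  FIRST[S]={a,b,c}  FIRST[A]={a,b}  FIRST[B]={a,b,c}
[2] (stable)
  FIRST[S]={a,b,c}  FIRST[A]={a,b}  FIRST[B]={a,b,c}

FIRST(S) = ["a", "b", "c"]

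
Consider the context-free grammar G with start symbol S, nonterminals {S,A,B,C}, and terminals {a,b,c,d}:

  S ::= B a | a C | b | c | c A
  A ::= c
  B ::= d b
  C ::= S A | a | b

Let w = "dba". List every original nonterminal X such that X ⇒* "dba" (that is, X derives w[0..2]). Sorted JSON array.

CNF form of G:
  S -> B T2 | T2 C | T3 A | b | c
  A -> c
  B -> T0 T1
  C -> S A | a | b
  T0 -> d
  T1 -> b
  T2 -> a
  T3 -> c

CYK fill (cells [i..j] with 0 ≤ i ≤ j ≤ 2 only):
  cell(0,0) d: {T0}  orig:{}
  cell(1,1) b: {C,S,T1}  orig:{C,S}
  cell(2,2) a: {C,T2}  orig:{C}
  cell(0,1) db: {B}
  cell(1,2) ba: ∅
  cell(0,2) dba: {S}

Original NTs in T[0,2] deriving "dba": ["S"]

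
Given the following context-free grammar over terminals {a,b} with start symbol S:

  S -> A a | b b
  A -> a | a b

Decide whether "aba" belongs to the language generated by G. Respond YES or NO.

CNF form of G:
  S -> A T0 | T1 T1
  A -> T0 T1 | a
  T0 -> a
  T1 -> b

Fill CYK table bottom-up:
  T[0,0] 'a' = {A,T0}  orig:{A}
  T[1,1] 'b' = {T1}  orig:{}
  T[2,2] 'a' = {A,T0}  orig:{A}
  T[0,1] 'ab' = {A}
  T[1,2] 'ba' = ∅
  T[0,2] 'aba' = {S}

S ∈ T[0,2] ⇒ YES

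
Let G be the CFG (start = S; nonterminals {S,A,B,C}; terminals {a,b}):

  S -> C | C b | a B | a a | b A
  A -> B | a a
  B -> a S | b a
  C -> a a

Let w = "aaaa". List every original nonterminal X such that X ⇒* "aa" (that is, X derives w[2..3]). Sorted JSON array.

CNF form of G:
  S -> C T1 | T0 B | T0 T0 | T1 A
  A -> T0 S | T0 T0 | T1 T0
  B -> T0 S | T1 T0
  C -> T0 T0
  T0 -> a
  T1 -> b

Fill CYK table bottom-up — only the sub-triangle for w[2..3]:
  [2..2]={T0}  "a"  orig:{}
  [3..3]={T0}  "a"  orig:{}
  [2..3]={A,C,S}  "aa"

Original NTs in T[2,3] deriving "aa": ["A", "C", "S"]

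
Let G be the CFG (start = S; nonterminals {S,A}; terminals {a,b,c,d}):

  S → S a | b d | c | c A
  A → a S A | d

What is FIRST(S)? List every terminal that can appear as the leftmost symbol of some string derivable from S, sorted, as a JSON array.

Compute FIRST by fixpoint:
pass 1:
  A via A→a S A: +{a}
  A via A→d: +{d}
  S via S→b d: +{b}
  S via S→c: +{c}
  FIRST(S)={b,c}  FIRST(A)={a,d}
pass 2: — fixpoint
  FIRST(S)={b,c}  FIRST(A)={a,d}

FIRST(S) = ["b", "c"]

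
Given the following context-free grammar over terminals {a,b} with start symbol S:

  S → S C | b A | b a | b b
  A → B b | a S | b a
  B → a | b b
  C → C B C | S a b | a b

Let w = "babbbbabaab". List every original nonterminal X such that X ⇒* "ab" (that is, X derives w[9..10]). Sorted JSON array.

CNF form of G:
  S -> S C | T0 A | T0 T0 | T0 T1
  A -> B T0 | T0 T1 | T1 S
  B -> T0 T0 | a
  C -> C X2 | S X3 | T1 T0
  T0 -> b
  T1 -> a
  X2 -> B C
  X3 -> T1 T0

CYK table (by increasing span), restricted to cells inside w[9..10]:
  T[9,9] 'a' = {B,T1}  orig:{B}
  T[10,10] 'b' = {T0}  orig:{}
  T[9,10] 'ab' = {A,C,X3}  orig:{A,C}

Original NTs in T[9,10] deriving "ab": ["A", "C"]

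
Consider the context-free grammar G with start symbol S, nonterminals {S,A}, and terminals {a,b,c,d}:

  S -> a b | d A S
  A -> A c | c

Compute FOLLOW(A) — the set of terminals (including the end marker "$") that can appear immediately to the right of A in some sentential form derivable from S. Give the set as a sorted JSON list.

FIRST sets, iterate to fixpoint:
iter 1:
  A via A→c: +{c}
  S via S→a b: +{a}
  S via S→d A S: +{d}
  FIRST(S)={a,d}  FIRST(A)={c}
iter 2: — fixpoint
  FIRST(S)={a,d}  FIRST(A)={c}

FOLLOW sets:
initialize: $ ∈ FOLLOW(S)
round 1:
  A→A c: FOLLOW(A) ⊇ FIRST(c) = {c}; new: +{c}
  S→d A S: FOLLOW(A) ⊇ FIRST(S) = {a,d}; new: +{a,d}
  S: {$}  A: {a,c,d}
round 2: done
  S: {$}  A: {a,c,d}

FOLLOW(A) = ["a", "c", "d"]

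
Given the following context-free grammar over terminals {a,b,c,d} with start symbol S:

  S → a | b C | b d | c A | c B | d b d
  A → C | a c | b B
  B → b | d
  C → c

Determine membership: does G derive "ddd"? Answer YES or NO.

CNF form of G:
  S -> T1 A | T1 B | T2 C | T2 T3 | T3 X4 | a
  A -> T0 T1 | T2 B | c
  B -> b | d
  C -> c
  T0 -> a
  T1 -> c
  T2 -> b
  T3 -> d
  X4 -> T2 T3

Fill CYK table bottom-up:
  T[0,0] 'd' = {B,T3}  orig:{B}
  T[1,1] 'd' = {B,T3}  orig:{B}
  T[2,2] 'd' = {B,T3}  orig:{B}
  T[0,1] 'dd' = ∅
  T[1,2] 'dd' = ∅
  T[0,2] 'ddd' = ∅

S ∉ T[0,2] ⇒ NO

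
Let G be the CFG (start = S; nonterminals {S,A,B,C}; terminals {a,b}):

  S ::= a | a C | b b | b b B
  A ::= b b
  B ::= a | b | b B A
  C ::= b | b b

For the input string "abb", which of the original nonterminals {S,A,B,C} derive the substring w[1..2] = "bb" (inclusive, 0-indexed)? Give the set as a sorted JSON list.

Convert to CNF:
  S -> T0 T0 | T0 X3 | T1 C | a
  A -> T0 T0
  B -> T0 X2 | a | b
  C -> T0 T0 | b
  T0 -> b
  T1 -> a
  X2 -> B A
  X3 -> T0 B

Fill CYK table bottom-up, restricted to cells inside w[1..2]:
  T[1,1] 'b' = {B,C,T0}  orig:{B,C}
  T[2,2] 'b' = {B,C,T0}  orig:{B,C}
  T[1,2] 'bb' = {A,C,S,X3}  orig:{A,C,S}

Original NTs in T[1,2] deriving "bb": ["A", "C", "S"]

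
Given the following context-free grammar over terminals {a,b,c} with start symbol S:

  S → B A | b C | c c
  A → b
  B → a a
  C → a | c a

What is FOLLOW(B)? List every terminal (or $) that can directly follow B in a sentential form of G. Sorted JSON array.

FIRST iteration:
round 1:
  A via A→b: +{b}
  B via B→a a: +{a}
  C via C→a: +{a}
  C via C→c a: +{c}
  S via S→B A: +{a}
  S via S→b C: +{b}
  S via S→c c: +{c}
  FIRST[S]={a,b,c}  FIRST[A]={b}  FIRST[B]={a}  FIRST[C]={a,c}
round 2: (no change)
  FIRST[S]={a,b,c}  FIRST[A]={b}  FIRST[B]={a}  FIRST[C]={a,c}

FOLLOW iteration:
initialize: $ ∈ FOLLOW(S)
pass 1:
  S→B A: FOLLOW(B) ⊇ FIRST(A) = {b}; new: +{b}
  S→B A: FOLLOW(A) ⊇ FOLLOW(S) ⊇ {$}; new: +{$}
  S→b C: FOLLOW(C) ⊇ FOLLOW(S) ⊇ {$}; new: +{$}
  S: {$}  A: {$}  B: {b}  C: {$}
pass 2: done
  S: {$}  A: {$}  B: {b}  C: {$}

FOLLOW(B) = ["b"]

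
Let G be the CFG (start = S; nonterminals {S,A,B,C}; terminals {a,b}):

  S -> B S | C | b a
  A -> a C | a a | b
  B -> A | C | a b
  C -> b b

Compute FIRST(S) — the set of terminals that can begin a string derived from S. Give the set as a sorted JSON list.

FIRST iteration:
round 1:
  A via A→a C: +{a}
  A via A→b: +{b}
  B via B→A: +{a,b}
  C via C→b b: +{b}
  S via S→B S: +{a,b}
  FIRST[S]={a,b}  FIRST[A]={a,b}  FIRST[B]={a,b}  FIRST[C]={b}
round 2: (no change)
  FIRST[S]={a,b}  FIRST[A]={a,b}  FIRST[B]={a,b}  FIRST[C]={b}

FIRST(S) = ["a", "b"]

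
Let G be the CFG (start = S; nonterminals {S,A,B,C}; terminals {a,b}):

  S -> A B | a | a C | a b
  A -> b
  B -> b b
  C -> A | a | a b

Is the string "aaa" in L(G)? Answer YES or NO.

CNF form of G:
  S -> A B | T1 C | T1 T0 | a
  A -> b
  B -> T0 T0
  C -> T1 T0 | a | b
  T0 -> b
  T1 -> a

CYK table (by increasing span):
  cell(0,0) a: {C,S,T1}  orig:{C,S}
  cell(1,1) a: {C,S,T1}  orig:{C,S}
  cell(2,2) a: {C,S,T1}  orig:{C,S}
  cell(0,1) aa: {S}
  cell(1,2) aa: {S}
  cell(0,2) aaa: ∅

S ∉ T[0,2] ⇒ NO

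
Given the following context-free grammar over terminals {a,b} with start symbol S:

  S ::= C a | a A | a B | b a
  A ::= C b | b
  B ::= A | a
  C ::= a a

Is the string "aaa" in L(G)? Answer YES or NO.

CNF form of G:
  S -> C T1 | T0 T1 | T1 A | T1 B
  A -> C T0 | b
  B -> C T0 | a | b
  C -> T1 T1
  T0 -> b
  T1 -> a

Fill CYK table bottom-up:
  T[0,0] 'a' = {B,T1}  orig:{B}
  T[1,1] 'a' = {B,T1}  orig:{B}
  T[2,2] 'a' = {B,T1}  orig:{B}
  T[0,1] 'aa' = {C,S}
  T[1,2] 'aa' = {C,S}
  T[0,2] 'aaa' = {S}

S ∈ T[0,2] ⇒ YES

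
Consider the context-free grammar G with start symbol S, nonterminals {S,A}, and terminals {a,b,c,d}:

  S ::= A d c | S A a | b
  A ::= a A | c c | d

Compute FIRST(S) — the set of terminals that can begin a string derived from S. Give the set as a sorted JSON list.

Compute FIRST by fixpoint:
iter 1:
  A via A→a A: +{a}
  A via A→c c: +{c}
  A via A→d: +{d}
  S via S→A d c: +{a,c,d}
  S via S→b: +{b}
  FIRST(S)={a,b,c,d}  FIRST(A)={a,c,d}
iter 2: done
  FIRST(S)={a,b,c,d}  FIRST(A)={a,c,d}

FIRST(S) = ["a", "b", "c", "d"]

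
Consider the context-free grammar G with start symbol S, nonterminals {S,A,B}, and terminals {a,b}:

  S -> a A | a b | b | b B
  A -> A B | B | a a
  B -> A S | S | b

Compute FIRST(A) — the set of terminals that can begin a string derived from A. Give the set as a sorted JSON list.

Compute FIRST by fixpoint:
round 1:
  A via A→a a: +{a}
  B via B→A S: +{a}
  B via B→b: +{b}
  S via S→a A: +{a}
  S via S→b: +{b}
  S: {a,b}  A: {a}  B: {a,b}
round 2:
  A via A→B: +{b}
  S: {a,b}  A: {a,b}  B: {a,b}
round 3: (stable)
  S: {a,b}  A: {a,b}  B: {a,b}

FIRST(A) = ["a", "b"]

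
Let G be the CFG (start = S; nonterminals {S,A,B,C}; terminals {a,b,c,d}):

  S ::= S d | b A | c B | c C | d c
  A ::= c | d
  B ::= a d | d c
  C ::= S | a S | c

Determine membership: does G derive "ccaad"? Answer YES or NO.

Convert to CNF:
  S -> S T1 | T1 T2 | T2 B | T2 C | T3 A
  A -> c | d
  B -> T0 T1 | T1 T2
  C -> S T1 | T0 S | T1 T2 | T2 B | T2 C | T3 A | c
  T0 -> a
  T1 -> d
  T2 -> c
  T3 -> b

CYK table (by increasing span):
  T[0,0] 'c' = {A,C,T2}  orig:{A,C}
  T[1,1] 'c' = {A,C,T2}  orig:{A,C}
  T[2,2] 'a' = {T0}  orig:{}
  T[3,3] 'a' = {T0}  orig:{}
  T[4,4] 'd' = {A,T1}  orig:{A}
  T[0,1] 'cc' = {C,S}
  T[1,2] 'ca' = ∅
  T[2,3] 'aa' = ∅
  T[3,4] 'ad' = {B}
  T[0,2] 'cca' = ∅
  T[1,3] 'caa' = ∅
  T[2,4] 'aad' = ∅
  T[0,3] 'ccaa' = ∅
  T[1,4] 'caad' = ∅
  T[0,4] 'ccaad' = ∅

S ∉ T[0,4] ⇒ NO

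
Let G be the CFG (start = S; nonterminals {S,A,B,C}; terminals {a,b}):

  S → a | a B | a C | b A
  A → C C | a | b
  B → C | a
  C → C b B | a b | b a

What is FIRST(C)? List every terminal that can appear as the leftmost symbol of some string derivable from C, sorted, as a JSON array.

Compute FIRST by fixpoint:
[1]
  A via A→a: +{a}
  A via A→b: +{b}
  B via B→a: +{a}
  C via C→a b: +{a}
  C via C→b a: +{b}
  S via S→a: +{a}
  S via S→b A: +{b}
  S: {a,b}  A: {a,b}  B: {a}  C: {a,b}
[2]
  B via B→C: +{b}
  S: {a,b}  A: {a,b}  B: {a,b}  C: {a,b}
[3] (no change)
  S: {a,b}  A: {a,b}  B: {a,b}  C: {a,b}

FIRST(C) = ["a", "b"]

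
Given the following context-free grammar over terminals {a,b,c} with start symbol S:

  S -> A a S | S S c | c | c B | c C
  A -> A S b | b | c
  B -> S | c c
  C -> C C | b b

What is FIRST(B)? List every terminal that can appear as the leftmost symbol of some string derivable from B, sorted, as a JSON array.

Compute FIRST by fixpoint:
[1]
  A via A→b: +{b}
  A via A→c: +{c}
  B via B→c c: +{c}
  C via C→b b: +{b}
  S via S→A a S: +{b,c}
  FIRST(S)={b,c}  FIRST(A)={b,c}  FIRST(B)={c}  FIRST(C)={b}
[2]
  B via B→S: +{b}
  FIRST(S)={b,c}  FIRST(A)={b,c}  FIRST(B)={b,c}  FIRST(C)={b}
[3] (no change)
  FIRST(S)={b,c}  FIRST(A)={b,c}  FIRST(B)={b,c}  FIRST(C)={b}

FIRST(B) = ["b", "c"]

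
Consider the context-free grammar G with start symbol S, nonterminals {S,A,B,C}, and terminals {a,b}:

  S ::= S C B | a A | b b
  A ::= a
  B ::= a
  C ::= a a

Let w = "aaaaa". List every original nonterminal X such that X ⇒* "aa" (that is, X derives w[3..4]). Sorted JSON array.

CNF form of G:
  S -> S X2 | T0 A | T1 T1
  A -> a
  B -> a
  C -> T0 T0
  T0 -> a
  T1 -> b
  X2 -> C B

CYK fill (cells [i..j] with 3 ≤ i ≤ j ≤ 4 only):
  cell(3,3) a: {A,B,T0}  orig:{A,B}
  cell(4,4) a: {A,B,T0}  orig:{A,B}
  cell(3,4) aa: {C,S}

Original NTs in T[3,4] deriving "aa": ["C", "S"]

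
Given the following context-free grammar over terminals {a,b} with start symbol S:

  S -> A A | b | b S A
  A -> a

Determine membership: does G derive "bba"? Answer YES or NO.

CNF form of G:
  S -> A A | T0 X1 | b
  A -> a
  T0 -> b
  X1 -> S A

CYK table (by increasing span):
  T[0,0] 'b' = {S,T0}  orig:{S}
  T[1,1] 'b' = {S,T0}  orig:{S}
  T[2,2] 'a' = {A}
  T[0,1] 'bb' = ∅
  T[1,2] 'ba' = {X1}  orig:{}
  T[0,2] 'bba' = {S}

S ∈ T[0,2] ⇒ YES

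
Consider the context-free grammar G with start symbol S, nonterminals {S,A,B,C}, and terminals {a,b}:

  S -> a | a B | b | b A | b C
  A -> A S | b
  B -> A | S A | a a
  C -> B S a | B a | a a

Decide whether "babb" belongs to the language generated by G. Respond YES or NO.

CNF form of G:
  S -> T0 B | T1 A | T1 C | a | b
  A -> A S | b
  B -> A S | S A | T0 T0 | b
  C -> B T0 | B X2 | T0 T0
  T0 -> a
  T1 -> b
  X2 -> S T0

Fill CYK table bottom-up:
  cell(0,0) b: {A,B,S,T1}  orig:{A,B,S}
  cell(1,1) a: {S,T0}  orig:{S}
  cell(2,2) b: {A,B,S,T1}  orig:{A,B,S}
  cell(3,3) b: {A,B,S,T1}  orig:{A,B,S}
  cell(0,1) ba: {A,B,C,X2}  orig:{A,B,C}
  cell(1,2) ab: {B,S}
  cell(2,3) bb: {A,B,S}
  cell(0,2) bab: {A,B}
  cell(1,3) abb: {B,S}
  cell(0,3) babb: {A,B}

S ∉ T[0,3] ⇒ NO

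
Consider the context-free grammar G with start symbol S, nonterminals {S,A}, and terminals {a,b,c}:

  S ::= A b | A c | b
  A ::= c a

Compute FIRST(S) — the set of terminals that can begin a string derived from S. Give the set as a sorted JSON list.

FIRST iteration:
iter 1:
  A via A→c a: +{c}
  S via S→A b: +{c}
  S via S→b: +{b}
  FIRST(S)={b,c}  FIRST(A)={c}
iter 2: done
  FIRST(S)={b,c}  FIRST(A)={c}

FIRST(S) = ["b", "c"]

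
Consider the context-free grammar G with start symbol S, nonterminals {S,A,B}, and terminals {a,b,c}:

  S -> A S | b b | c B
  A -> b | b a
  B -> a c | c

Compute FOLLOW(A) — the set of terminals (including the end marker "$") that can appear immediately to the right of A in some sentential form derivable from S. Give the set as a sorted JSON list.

FIRST iteration:
round 1:
  A via A→b: +{b}
  B via B→a c: +{a}
  B via B→c: +{c}
  S via S→A S: +{b}
  S via S→c B: +{c}
  FIRST(S)={b,c}  FIRST(A)={b}  FIRST(B)={a,c}
round 2: (stable)
  FIRST(S)={b,c}  FIRST(A)={b}  FIRST(B)={a,c}

FOLLOW sets:
seed FOLLOW(S) with $
[1]
  S→A S: FOLLOW(A) ⊇ FIRST(S) = {b,c}; new: +{b,c}
  S→c B: FOLLOW(B) ⊇ FOLLOW(S) ⊇ {$}; new: +{$}
  FOLLOW[S]={$}  FOLLOW[A]={b,c}  FOLLOW[B]={$}
[2] (no change)
  FOLLOW[S]={$}  FOLLOW[A]={b,c}  FOLLOW[B]={$}

FOLLOW(A) = ["b", "c"]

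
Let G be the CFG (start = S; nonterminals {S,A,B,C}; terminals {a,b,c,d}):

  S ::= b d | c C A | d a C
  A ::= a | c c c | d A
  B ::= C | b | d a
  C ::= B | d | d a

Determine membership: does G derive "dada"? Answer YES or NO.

Convert to CNF:
  S -> T0 X5 | T1 X6 | T3 T1
  A -> T0 X4 | T1 A | a
  B -> T1 T2 | b | d
  C -> T1 T2 | b | d
  T0 -> c
  T1 -> d
  T2 -> a
  T3 -> b
  X4 -> T0 T0
  X5 -> C A
  X6 -> T2 C

CYK fill:
  T[0,0] 'd' = {B,C,T1}  orig:{B,C}
  T[1,1] 'a' = {A,T2}  orig:{A}
  T[2,2] 'd' = {B,C,T1}  orig:{B,C}
  T[3,3] 'a' = {A,T2}  orig:{A}
  T[0,1] 'da' = {A,B,C,X5}  orig:{A,B,C}
  T[1,2] 'ad' = {X6}  orig:{}
  T[2,3] 'da' = {A,B,C,X5}  orig:{A,B,C}
  T[0,2] 'dad' = {S}
  T[1,3] 'ada' = {X6}  orig:{}
  T[0,3] 'dada' = {S,X5}  orig:{S}

S ∈ T[0,3] ⇒ YES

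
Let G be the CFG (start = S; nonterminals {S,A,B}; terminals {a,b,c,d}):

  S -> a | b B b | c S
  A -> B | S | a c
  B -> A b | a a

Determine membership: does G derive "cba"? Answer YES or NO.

CNF form of G:
  S -> T0 X4 | T2 S | a
  A -> A T0 | T0 X3 | T1 T1 | T1 T2 | T2 S | a
  B -> A T0 | T1 T1
  T0 -> b
  T1 -> a
  T2 -> c
  X3 -> B T0
  X4 -> B T0

CYK table (by increasing span):
  cell(0,0) c: {T2}  orig:{}
  cell(1,1) b: {T0}  orig:{}
  cell(2,2) a: {A,S,T1}  orig:{A,S}
  cell(0,1) cb: ∅
  cell(1,2) ba: ∅
  cell(0,2) cba: ∅

S ∉ T[0,2] ⇒ NO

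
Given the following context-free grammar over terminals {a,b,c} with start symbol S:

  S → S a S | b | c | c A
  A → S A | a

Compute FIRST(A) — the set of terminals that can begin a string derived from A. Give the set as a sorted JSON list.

FIRST sets, iterate to fixpoint:
round 1:
  A via A→a: +{a}
  S via S→b: +{b}
  S via S→c: +{c}
  FIRST[S]={b,c}  FIRST[A]={a}
round 2:
  A via A→S A: +{b,c}
  FIRST[S]={b,c}  FIRST[A]={a,b,c}
round 3: (stable)
  FIRST[S]={b,c}  FIRST[A]={a,b,c}

FIRST(A) = ["a", "b", "c"]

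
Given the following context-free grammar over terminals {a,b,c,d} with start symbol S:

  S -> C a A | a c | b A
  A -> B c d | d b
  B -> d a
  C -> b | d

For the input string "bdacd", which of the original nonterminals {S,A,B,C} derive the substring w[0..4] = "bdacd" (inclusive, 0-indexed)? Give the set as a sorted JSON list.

CNF form of G:
  S -> C X5 | T2 A | T3 T0
  A -> B X4 | T1 T2
  B -> T1 T3
  C -> b | d
  T0 -> c
  T1 -> d
  T2 -> b
  T3 -> a
  X4 -> T0 T1
  X5 -> T3 A

CYK table (by increasing span), restricted to cells inside w[0..4]:
  cell(0,0) b: {C,T2}  orig:{C}
  cell(1,1) d: {C,T1}  orig:{C}
  cell(2,2) a: {T3}  orig:{}
  cell(3,3) c: {T0}  orig:{}
  cell(4,4) d: {C,T1}  orig:{C}
  cell(0,1) bd: ∅
  cell(1,2) da: {B}
  cell(2,3) ac: {S}
  cell(3,4) cd: {X4}  orig:{}
  cell(0,2) bda: ∅
  cell(1,3) dac: ∅
  cell(2,4) acd: ∅
  cell(0,3) bdac: ∅
  cell(1,4) dacd: {A}
  cell(0,4) bdacd: {S}

Original NTs in T[0,4] deriving "bdacd": ["S"]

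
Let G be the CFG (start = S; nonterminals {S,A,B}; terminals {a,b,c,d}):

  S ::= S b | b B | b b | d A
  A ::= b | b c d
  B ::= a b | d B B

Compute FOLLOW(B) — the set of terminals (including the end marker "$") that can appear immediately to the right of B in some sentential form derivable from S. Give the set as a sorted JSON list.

Compute FIRST by fixpoint:
round 1:
  A via A→b: +{b}
  B via B→a b: +{a}
  B via B→d B B: +{d}
  S via S→b B: +{b}
  S via S→d A: +{d}
  S: {b,d}  A: {b}  B: {a,d}
round 2: — fixpoint
  S: {b,d}  A: {b}  B: {a,d}

FOLLOW iteration:
initialize: $ ∈ FOLLOW(S)
round 1:
  B→d B B: FOLLOW(B) ⊇ FIRST(B) = {a,d}; new: +{a,d}
  S→S b: FOLLOW(S) ⊇ FIRST(b) = {b}; new: +{b}
  S→b B: FOLLOW(B) ⊇ FOLLOW(S) ⊇ {$,b}; new: +{$,b}
  S→d A: FOLLOW(A) ⊇ FOLLOW(S) ⊇ {$,b}; new: +{$,b}
  S: {$,b}  A: {$,b}  B: {$,a,b,d}
round 2: (stable)
  S: {$,b}  A: {$,b}  B: {$,a,b,d}

FOLLOW(B) = ["$", "a", "b", "d"]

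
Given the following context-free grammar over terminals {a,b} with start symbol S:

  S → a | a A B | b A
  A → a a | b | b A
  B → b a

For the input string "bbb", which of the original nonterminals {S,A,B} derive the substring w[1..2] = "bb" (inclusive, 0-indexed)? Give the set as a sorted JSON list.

Convert to CNF:
  S -> T0 X2 | T1 A | a
  A -> T0 T0 | T1 A | b
  B -> T1 T0
  T0 -> a
  T1 -> b
  X2 -> A B

CYK fill — only the sub-triangle for w[1..2]:
  [1..1]={A,T1}  "b"  orig:{A}
  [2..2]={A,T1}  "b"  orig:{A}
  [1..2]={A,S}  "bb"

Original NTs in T[1,2] deriving "bb": ["A", "S"]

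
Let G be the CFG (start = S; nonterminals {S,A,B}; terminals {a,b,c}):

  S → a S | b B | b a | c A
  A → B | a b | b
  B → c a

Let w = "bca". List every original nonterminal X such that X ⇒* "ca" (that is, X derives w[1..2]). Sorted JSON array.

Convert to CNF:
  S -> T0 S | T1 B | T1 T0 | T2 A
  A -> T0 T1 | T2 T0 | b
  B -> T2 T0
  T0 -> a
  T1 -> b
  T2 -> c

CYK fill, restricted to cells inside w[1..2]:
  T[1,1] 'c' = {T2}  orig:{}
  T[2,2] 'a' = {T0}  orig:{}
  T[1,2] 'ca' = {A,B}

Original NTs in T[1,2] deriving "ca": ["A", "B"]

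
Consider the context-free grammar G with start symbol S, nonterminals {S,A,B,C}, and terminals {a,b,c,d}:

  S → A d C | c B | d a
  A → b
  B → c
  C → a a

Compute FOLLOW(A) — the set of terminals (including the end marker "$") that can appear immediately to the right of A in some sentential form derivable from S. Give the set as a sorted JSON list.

Compute FIRST by fixpoint:
[1]
  A via A→b: +{b}
  B via B→c: +{c}
  C via C→a a: +{a}
  S via S→A d C: +{b}
  S via S→c B: +{c}
  S via S→d a: +{d}
  FIRST[S]={b,c,d}  FIRST[A]={b}  FIRST[B]={c}  FIRST[C]={a}
[2] (no change)
  FIRST[S]={b,c,d}  FIRST[A]={b}  FIRST[B]={c}  FIRST[C]={a}

Compute FOLLOW by fixpoint:
FOLLOW(S) := {$}
pass 1:
  S→A d C: FOLLOW(A) ⊇ FIRST(d) = {d}; new: +{d}
  S→A d C: FOLLOW(C) ⊇ FOLLOW(S) ⊇ {$}; new: +{$}
  S→c B: FOLLOW(B) ⊇ FOLLOW(S) ⊇ {$}; new: +{$}
  FOLLOW[S]={$}  FOLLOW[A]={d}  FOLLOW[B]={$}  FOLLOW[C]={$}
pass 2: done
  FOLLOW[S]={$}  FOLLOW[A]={d}  FOLLOW[B]={$}  FOLLOW[C]={$}

FOLLOW(A) = ["d"]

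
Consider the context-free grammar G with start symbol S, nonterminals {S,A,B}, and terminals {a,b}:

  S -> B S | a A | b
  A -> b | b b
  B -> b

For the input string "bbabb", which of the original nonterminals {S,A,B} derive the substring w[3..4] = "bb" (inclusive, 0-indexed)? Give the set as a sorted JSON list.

Convert to CNF:
  S -> B S | T1 A | b
  A -> T0 T0 | b
  B -> b
  T0 -> b
  T1 -> a

CYK fill — only the sub-triangle for w[3..4]:
  T[3,3] 'b' = {A,B,S,T0}  orig:{A,B,S}
  T[4,4] 'b' = {A,B,S,T0}  orig:{A,B,S}
  T[3,4] 'bb' = {A,S}

Original NTs in T[3,4] deriving "bb": ["A", "S"]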